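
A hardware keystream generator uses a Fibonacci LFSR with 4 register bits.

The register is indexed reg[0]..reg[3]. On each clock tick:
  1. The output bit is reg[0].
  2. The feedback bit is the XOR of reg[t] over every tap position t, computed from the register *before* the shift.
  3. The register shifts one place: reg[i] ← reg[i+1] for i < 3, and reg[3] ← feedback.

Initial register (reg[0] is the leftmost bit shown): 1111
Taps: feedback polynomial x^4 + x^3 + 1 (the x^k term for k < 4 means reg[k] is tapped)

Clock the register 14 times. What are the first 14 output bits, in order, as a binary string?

11110101100100

k : reg_k → out_k, fb_k
0: 1111 → 1, fb=0
1: 1110 → 1, fb=1
2: 1101 → 1, fb=0
3: 1010 → 1, fb=1
4: 0101 → 0, fb=1
5: 1011 → 1, fb=0
6: 0110 → 0, fb=0
7: 1100 → 1, fb=1
8: 1001 → 1, fb=0
9: 0010 → 0, fb=0
10: 0100 → 0, fb=0
11: 1000 → 1, fb=1
12: 0001 → 0, fb=1
13: 0011 → 0, fb=1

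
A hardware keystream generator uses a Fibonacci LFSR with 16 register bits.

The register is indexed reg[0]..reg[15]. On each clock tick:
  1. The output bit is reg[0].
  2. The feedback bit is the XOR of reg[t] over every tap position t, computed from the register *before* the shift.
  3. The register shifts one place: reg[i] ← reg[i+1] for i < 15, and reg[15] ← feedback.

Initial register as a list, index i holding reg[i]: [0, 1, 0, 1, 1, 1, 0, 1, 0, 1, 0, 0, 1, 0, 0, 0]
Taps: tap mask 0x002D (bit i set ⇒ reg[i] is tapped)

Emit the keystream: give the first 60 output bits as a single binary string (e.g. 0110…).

010111010100100001101011001001111111101001111000100011110100

step | reg (before) | out | fb
   0 | 0101110101001000 | 0 | 0
   1 | 1011101010010000 | 1 | 1
   2 | 0111010100100001 | 0 | 1
   3 | 1110101001000011 | 1 | 0
   4 | 1101010010000110 | 1 | 1
   5 | 1010100100001101 | 1 | 0
   6 | 0101001000011010 | 0 | 1
   7 | 1010010000110101 | 1 | 1
   8 | 0100100001101011 | 0 | 0
   9 | 1001000011010110 | 1 | 0
  10 | 0010000110101100 | 0 | 1
  11 | 0100001101011001 | 0 | 0
  12 | 1000011010110010 | 1 | 0
  13 | 0000110101100100 | 0 | 1
  14 | 0001101011001001 | 0 | 1
  15 | 0011010110010011 | 0 | 1
  16 | 0110101100100111 | 0 | 1
  17 | 1101011001001111 | 1 | 1
  18 | 1010110010011111 | 1 | 1
  19 | 0101100100111111 | 0 | 1
  20 | 1011001001111111 | 1 | 1
  21 | 0110010011111111 | 0 | 0
  22 | 1100100111111110 | 1 | 1
  23 | 1001001111111101 | 1 | 0
  24 | 0010011111111010 | 0 | 0
  25 | 0100111111110100 | 0 | 1
  26 | 1001111111101001 | 1 | 1
  27 | 0011111111010011 | 0 | 1
  28 | 0111111110100111 | 0 | 1
  29 | 1111111101001111 | 1 | 0
  30 | 1111111010011110 | 1 | 0
  31 | 1111110100111100 | 1 | 0
  32 | 1111101001111000 | 1 | 1
  33 | 1111010011110001 | 1 | 0
  34 | 1110100111100010 | 1 | 0
  35 | 1101001111000100 | 1 | 0
  36 | 1010011110001000 | 1 | 1
  37 | 0100111100010001 | 0 | 1
  38 | 1001111000100011 | 1 | 1
  39 | 0011110001000111 | 0 | 1
  40 | 0111100010001111 | 0 | 0
  41 | 1111000100011110 | 1 | 1
  42 | 1110001000111101 | 1 | 0
  43 | 1100010001111010 | 1 | 0
  44 | 1000100011110100 | 1 | 1
  45 | 0001000111101001 | 0 | 1
  46 | 0010001111010011 | 0 | 1
  47 | 0100011110100111 | 0 | 1
  48 | 1000111101001111 | 1 | 0
  49 | 0001111010011110 | 0 | 0
  50 | 0011110100111100 | 0 | 1
  51 | 0111101001111001 | 0 | 0
  52 | 1111010011110010 | 1 | 0
  53 | 1110100111100100 | 1 | 0
  54 | 1101001111001000 | 1 | 0
  55 | 1010011110010000 | 1 | 1
  56 | 0100111100100001 | 0 | 1
  57 | 1001111001000011 | 1 | 1
  58 | 0011110010000111 | 0 | 1
  59 | 0111100100001111 | 0 | 0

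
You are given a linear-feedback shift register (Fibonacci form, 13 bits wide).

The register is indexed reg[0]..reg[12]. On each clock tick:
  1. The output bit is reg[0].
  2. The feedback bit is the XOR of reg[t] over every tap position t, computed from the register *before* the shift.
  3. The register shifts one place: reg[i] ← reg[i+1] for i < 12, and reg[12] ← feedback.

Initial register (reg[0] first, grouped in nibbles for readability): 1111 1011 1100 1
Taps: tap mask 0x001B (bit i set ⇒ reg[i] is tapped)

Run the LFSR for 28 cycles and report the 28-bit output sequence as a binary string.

step | reg (before) | out | fb
   0 | 1111101111001 | 1 | 0
   1 | 1111011110010 | 1 | 1
   2 | 1110111100101 | 1 | 1
   3 | 1101111001011 | 1 | 0
   4 | 1011110010110 | 1 | 1
   5 | 0111100101101 | 0 | 1
   6 | 1111001011011 | 1 | 1
   7 | 1110010110111 | 1 | 0
   8 | 1100101101110 | 1 | 1
   9 | 1001011011101 | 1 | 0
  10 | 0010110111010 | 0 | 1
  11 | 0101101110101 | 0 | 1
  12 | 1011011101011 | 1 | 0
  13 | 0110111010110 | 0 | 0
  14 | 1101110101100 | 1 | 0
  15 | 1011101011000 | 1 | 1
  16 | 0111010110001 | 0 | 0
  17 | 1110101100010 | 1 | 1
  18 | 1101011000101 | 1 | 1
  19 | 1010110001011 | 1 | 0
  20 | 0101100010110 | 0 | 1
  21 | 1011000101101 | 1 | 0
  22 | 0110001011010 | 0 | 1
  23 | 1100010110101 | 1 | 0
  24 | 1000101101010 | 1 | 0
  25 | 0001011010100 | 0 | 1
  26 | 0010110101001 | 0 | 1
  27 | 0101101010011 | 0 | 1

1111101111001011011101011000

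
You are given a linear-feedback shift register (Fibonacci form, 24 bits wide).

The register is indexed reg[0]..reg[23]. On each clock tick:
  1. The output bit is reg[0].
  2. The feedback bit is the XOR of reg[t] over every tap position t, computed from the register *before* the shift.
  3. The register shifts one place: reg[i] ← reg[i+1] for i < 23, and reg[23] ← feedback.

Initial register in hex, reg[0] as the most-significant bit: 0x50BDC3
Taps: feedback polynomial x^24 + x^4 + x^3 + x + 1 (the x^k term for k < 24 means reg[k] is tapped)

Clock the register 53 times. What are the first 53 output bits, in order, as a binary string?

tick  register→output (feedback)
  0  010100001011110111000011→0 (0)
  1  101000010111101110000110→1 (1)
  2  010000101111011100001101→0 (1)
  3  100001011110111000011011→1 (1)
  4  000010111101110000110111→0 (1)
  5  000101111011100001101111→0 (1)
  6  001011110111000011011111→0 (1)
  7  010111101110000110111111→0 (1)
  8  101111011100001101111111→1 (1)
  9  011110111000011011111111→0 (1)
 10  111101110000110111111111→1 (1)
 11  111011100001101111111111→1 (1)
 12  110111000011011111111111→1 (0)
 13  101110000110111111111110→1 (1)
 14  011100001101111111111101→0 (0)
 15  111000011011111111111010→1 (0)
 16  110000110111111111110100→1 (0)
 17  100001101111111111101000→1 (1)
 18  000011011111111111010001→0 (1)
 19  000110111111111110100011→0 (0)
 20  001101111111111101000110→0 (1)
 21  011011111111111010001101→0 (0)
 22  110111111111110100011010→1 (0)
 23  101111111111101000110100→1 (1)
 24  011111111111010001101001→0 (1)
 25  111111111110100011010011→1 (0)
 26  111111111101000110100110→1 (0)
 27  111111111010001101001100→1 (0)
 28  111111110100011010011000→1 (0)
 29  111111101000110100110000→1 (0)
 30  111111010001101001100000→1 (0)
 31  111110100011010011000000→1 (0)
 32  111101000110100110000000→1 (1)
 33  111010001101001100000001→1 (1)
 34  110100011010011000000011→1 (1)
 35  101000110100110000000111→1 (1)
 36  010001101001100000001111→0 (1)
 37  100011010011000000011111→1 (0)
 38  000110100110000000111110→0 (0)
 39  001101001100000001111100→0 (1)
 40  011010011000000011111001→0 (0)
 41  110100110000000111110010→1 (1)
 42  101001100000001111100101→1 (1)
 43  010011000000011111001011→0 (0)
 44  100110000000111110010110→1 (1)
 45  001100000001111100101101→0 (1)
 46  011000000011111001011011→0 (1)
 47  110000000111110010110111→1 (0)
 48  100000001111100101101110→1 (1)
 49  000000011111001011011101→0 (0)
 50  000000111110010110111010→0 (0)
 51  000001111100101101110100→0 (0)
 52  000011111001011011101000→0 (1)

01010000101111011100001101111111111101000110100110000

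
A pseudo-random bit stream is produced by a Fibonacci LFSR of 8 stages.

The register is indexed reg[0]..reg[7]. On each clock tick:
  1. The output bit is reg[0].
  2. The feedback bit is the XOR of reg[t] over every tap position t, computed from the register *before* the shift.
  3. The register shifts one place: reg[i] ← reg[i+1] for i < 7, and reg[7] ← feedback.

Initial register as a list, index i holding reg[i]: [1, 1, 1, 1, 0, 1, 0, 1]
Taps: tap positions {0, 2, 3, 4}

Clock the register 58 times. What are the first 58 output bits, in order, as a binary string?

1111010111010001000011011000111100111001100010110100100010

tick  register→output (feedback)
  0  11110101→1 (1)
  1  11101011→1 (1)
  2  11010111→1 (0)
  3  10101110→1 (1)
  4  01011101→0 (0)
  5  10111010→1 (0)
  6  01110100→0 (0)
  7  11101000→1 (1)
  8  11010001→1 (0)
  9  10100010→1 (0)
 10  01000100→0 (0)
 11  10001000→1 (0)
 12  00010000→0 (1)
 13  00100001→0 (1)
 14  01000011→0 (0)
 15  10000110→1 (1)
 16  00001101→0 (1)
 17  00011011→0 (0)
 18  00110110→0 (0)
 19  01101100→0 (0)
 20  11011000→1 (1)
 21  10110001→1 (1)
 22  01100011→0 (1)
 23  11000111→1 (1)
 24  10001111→1 (0)
 25  00011110→0 (0)
 26  00111100→0 (1)
 27  01111001→0 (1)
 28  11110011→1 (1)
 29  11100111→1 (0)
 30  11001110→1 (0)
 31  10011100→1 (1)
 32  00111001→0 (1)
 33  01110011→0 (0)
 34  11100110→1 (0)
 35  11001100→1 (0)
 36  10011000→1 (1)
 37  00110001→0 (0)
 38  01100010→0 (1)
 39  11000101→1 (1)
 40  10001011→1 (0)
 41  00010110→0 (1)
 42  00101101→0 (0)
 43  01011010→0 (0)
 44  10110100→1 (1)
 45  01101001→0 (0)
 46  11010010→1 (0)
 47  10100100→1 (0)
 48  01001000→0 (1)
 49  10010001→1 (0)
 50  00100010→0 (1)
 51  01000101→0 (0)
 52  10001010→1 (0)
 53  00010100→0 (1)
 54  00101001→0 (0)
 55  01010010→0 (1)
 56  10100101→1 (0)
 57  01001010→0 (1)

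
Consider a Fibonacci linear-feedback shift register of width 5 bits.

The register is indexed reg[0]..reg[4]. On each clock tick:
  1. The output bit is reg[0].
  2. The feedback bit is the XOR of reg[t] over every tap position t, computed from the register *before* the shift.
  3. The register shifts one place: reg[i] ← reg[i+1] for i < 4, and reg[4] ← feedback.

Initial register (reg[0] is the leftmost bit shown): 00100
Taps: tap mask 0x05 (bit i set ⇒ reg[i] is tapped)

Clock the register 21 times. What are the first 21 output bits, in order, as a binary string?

k : reg_k → out_k, fb_k
0: 00100 → 0, fb=1
1: 01001 → 0, fb=0
2: 10010 → 1, fb=1
3: 00101 → 0, fb=1
4: 01011 → 0, fb=0
5: 10110 → 1, fb=0
6: 01100 → 0, fb=1
7: 11001 → 1, fb=1
8: 10011 → 1, fb=1
9: 00111 → 0, fb=1
10: 01111 → 0, fb=1
11: 11111 → 1, fb=0
12: 11110 → 1, fb=0
13: 11100 → 1, fb=0
14: 11000 → 1, fb=1
15: 10001 → 1, fb=1
16: 00011 → 0, fb=0
17: 00110 → 0, fb=1
18: 01101 → 0, fb=1
19: 11011 → 1, fb=1
20: 10111 → 1, fb=0

001001011001111100011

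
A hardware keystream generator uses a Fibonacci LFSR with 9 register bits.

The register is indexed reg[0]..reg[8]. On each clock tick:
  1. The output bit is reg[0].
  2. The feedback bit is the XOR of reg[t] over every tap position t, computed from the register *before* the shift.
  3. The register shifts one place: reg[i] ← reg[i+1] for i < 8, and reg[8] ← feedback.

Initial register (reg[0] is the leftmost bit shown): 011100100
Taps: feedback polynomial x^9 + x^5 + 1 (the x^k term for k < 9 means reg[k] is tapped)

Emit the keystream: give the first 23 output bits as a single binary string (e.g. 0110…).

01110010000110001000010

tick  register→output (feedback)
  0  011100100→0 (0)
  1  111001000→1 (0)
  2  110010000→1 (1)
  3  100100001→1 (1)
  4  001000011→0 (0)
  5  010000110→0 (0)
  6  100001100→1 (0)
  7  000011000→0 (1)
  8  000110001→0 (0)
  9  001100010→0 (0)
 10  011000100→0 (0)
 11  110001000→1 (0)
 12  100010000→1 (1)
 13  000100001→0 (0)
 14  001000010→0 (0)
 15  010000100→0 (0)
 16  100001000→1 (0)
 17  000010000→0 (0)
 18  000100000→0 (0)
 19  001000000→0 (0)
 20  010000000→0 (0)
 21  100000000→1 (1)
 22  000000001→0 (0)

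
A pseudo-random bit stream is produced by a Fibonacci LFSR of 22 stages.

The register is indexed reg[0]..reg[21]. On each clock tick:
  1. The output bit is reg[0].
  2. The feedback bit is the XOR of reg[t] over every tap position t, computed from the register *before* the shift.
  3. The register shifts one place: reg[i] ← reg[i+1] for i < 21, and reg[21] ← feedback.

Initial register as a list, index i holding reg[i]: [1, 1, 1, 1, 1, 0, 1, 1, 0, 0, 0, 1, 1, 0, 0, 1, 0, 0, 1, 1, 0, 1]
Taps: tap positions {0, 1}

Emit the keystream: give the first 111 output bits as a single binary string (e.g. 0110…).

111110110001100100110100001101001010110101110001011101111101111001001110011000011000101101001010100010100111011

tick  register→output (feedback)
  0  1111101100011001001101→1 (0)
  1  1111011000110010011010→1 (0)
  2  1110110001100100110100→1 (0)
  3  1101100011001001101000→1 (0)
  4  1011000110010011010000→1 (1)
  5  0110001100100110100001→0 (1)
  6  1100011001001101000011→1 (0)
  7  1000110010011010000110→1 (1)
  8  0001100100110100001101→0 (0)
  9  0011001001101000011010→0 (0)
 10  0110010011010000110100→0 (1)
 11  1100100110100001101001→1 (0)
 12  1001001101000011010010→1 (1)
 13  0010011010000110100101→0 (0)
 14  0100110100001101001010→0 (1)
 15  1001101000011010010101→1 (1)
 16  0011010000110100101011→0 (0)
 17  0110100001101001010110→0 (1)
 18  1101000011010010101101→1 (0)
 19  1010000110100101011010→1 (1)
 20  0100001101001010110101→0 (1)
 21  1000011010010101101011→1 (1)
 22  0000110100101011010111→0 (0)
 23  0001101001010110101110→0 (0)
 24  0011010010101101011100→0 (0)
 25  0110100101011010111000→0 (1)
 26  1101001010110101110001→1 (0)
 27  1010010101101011100010→1 (1)
 28  0100101011010111000101→0 (1)
 29  1001010110101110001011→1 (1)
 30  0010101101011100010111→0 (0)
 31  0101011010111000101110→0 (1)
 32  1010110101110001011101→1 (1)
 33  0101101011100010111011→0 (1)
 34  1011010111000101110111→1 (1)
 35  0110101110001011101111→0 (1)
 36  1101011100010111011111→1 (0)
 37  1010111000101110111110→1 (1)
 38  0101110001011101111101→0 (1)
 39  1011100010111011111011→1 (1)
 40  0111000101110111110111→0 (1)
 41  1110001011101111101111→1 (0)
 42  1100010111011111011110→1 (0)
 43  1000101110111110111100→1 (1)
 44  0001011101111101111001→0 (0)
 45  0010111011111011110010→0 (0)
 46  0101110111110111100100→0 (1)
 47  1011101111101111001001→1 (1)
 48  0111011111011110010011→0 (1)
 49  1110111110111100100111→1 (0)
 50  1101111101111001001110→1 (0)
 51  1011111011110010011100→1 (1)
 52  0111110111100100111001→0 (1)
 53  1111101111001001110011→1 (0)
 54  1111011110010011100110→1 (0)
 55  1110111100100111001100→1 (0)
 56  1101111001001110011000→1 (0)
 57  1011110010011100110000→1 (1)
 58  0111100100111001100001→0 (1)
 59  1111001001110011000011→1 (0)
 60  1110010011100110000110→1 (0)
 61  1100100111001100001100→1 (0)
 62  1001001110011000011000→1 (1)
 63  0010011100110000110001→0 (0)
 64  0100111001100001100010→0 (1)
 65  1001110011000011000101→1 (1)
 66  0011100110000110001011→0 (0)
 67  0111001100001100010110→0 (1)
 68  1110011000011000101101→1 (0)
 69  1100110000110001011010→1 (0)
 70  1001100001100010110100→1 (1)
 71  0011000011000101101001→0 (0)
 72  0110000110001011010010→0 (1)
 73  1100001100010110100101→1 (0)
 74  1000011000101101001010→1 (1)
 75  0000110001011010010101→0 (0)
 76  0001100010110100101010→0 (0)
 77  0011000101101001010100→0 (0)
 78  0110001011010010101000→0 (1)
 79  1100010110100101010001→1 (0)
 80  1000101101001010100010→1 (1)
 81  0001011010010101000101→0 (0)
 82  0010110100101010001010→0 (0)
 83  0101101001010100010100→0 (1)
 84  1011010010101000101001→1 (1)
 85  0110100101010001010011→0 (1)
 86  1101001010100010100111→1 (0)
 87  1010010101000101001110→1 (1)
 88  0100101010001010011101→0 (1)
 89  1001010100010100111011→1 (1)
 90  0010101000101001110111→0 (0)
 91  0101010001010011101110→0 (1)
 92  1010100010100111011101→1 (1)
 93  0101000101001110111011→0 (1)
 94  1010001010011101110111→1 (1)
 95  0100010100111011101111→0 (1)
 96  1000101001110111011111→1 (1)
 97  0001010011101110111111→0 (0)
 98  0010100111011101111110→0 (0)
 99  0101001110111011111100→0 (1)
100  1010011101110111111001→1 (1)
101  0100111011101111110011→0 (1)
102  1001110111011111100111→1 (1)
103  0011101110111111001111→0 (0)
104  0111011101111110011110→0 (1)
105  1110111011111100111101→1 (0)
106  1101110111111001111010→1 (0)
107  1011101111110011110100→1 (1)
108  0111011111100111101001→0 (1)
109  1110111111001111010011→1 (0)
110  1101111110011110100110→1 (0)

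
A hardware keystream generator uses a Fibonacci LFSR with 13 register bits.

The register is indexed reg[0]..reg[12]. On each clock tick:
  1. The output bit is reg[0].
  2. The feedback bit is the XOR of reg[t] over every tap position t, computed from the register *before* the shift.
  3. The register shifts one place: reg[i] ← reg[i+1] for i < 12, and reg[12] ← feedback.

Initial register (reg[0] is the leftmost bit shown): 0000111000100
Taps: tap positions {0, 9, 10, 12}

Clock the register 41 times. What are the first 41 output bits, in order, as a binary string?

00001110001001001100011011100111001111011

tick  register→output (feedback)
  0  0000111000100→0 (1)
  1  0001110001001→0 (0)
  2  0011100010010→0 (0)
  3  0111000100100→0 (1)
  4  1110001001001→1 (1)
  5  1100010010011→1 (0)
  6  1000100100110→1 (0)
  7  0001001001100→0 (0)
  8  0010010011000→0 (1)
  9  0100100110001→0 (1)
 10  1001001100011→1 (0)
 11  0010011000110→0 (1)
 12  0100110001101→0 (1)
 13  1001100011011→1 (1)
 14  0011000110111→0 (0)
 15  0110001101110→0 (0)
 16  1100011011100→1 (1)
 17  1000110111001→1 (1)
 18  0001101110011→0 (1)
 19  0011011100111→0 (0)
 20  0110111001110→0 (0)
 21  1101110011100→1 (1)
 22  1011100111001→1 (1)
 23  0111001110011→0 (1)
 24  1110011100111→1 (1)
 25  1100111001111→1 (0)
 26  1001110011110→1 (1)
 27  0011100111101→0 (1)
 28  0111001111011→0 (0)
 29  1110011110110→1 (0)
 30  1100111101100→1 (1)
 31  1001111011001→1 (1)
 32  0011110110011→0 (1)
 33  0111101100111→0 (0)
 34  1111011001110→1 (1)
 35  1110110011101→1 (0)
 36  1101100111010→1 (0)
 37  1011001110100→1 (0)
 38  0110011101000→0 (1)
 39  1100111010001→1 (0)
 40  1001110100010→1 (1)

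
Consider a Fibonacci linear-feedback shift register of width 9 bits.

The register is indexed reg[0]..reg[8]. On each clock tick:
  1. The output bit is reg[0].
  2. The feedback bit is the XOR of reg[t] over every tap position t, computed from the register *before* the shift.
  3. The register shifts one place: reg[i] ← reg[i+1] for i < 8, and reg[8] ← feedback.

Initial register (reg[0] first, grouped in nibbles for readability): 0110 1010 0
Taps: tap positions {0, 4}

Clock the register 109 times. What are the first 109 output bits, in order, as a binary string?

0110101001100110000000110001100101000110100101111111010001011000111010110010110011110001111101110100000110101

k : reg_k → out_k, fb_k
0: 011010100 → 0, fb=1
1: 110101001 → 1, fb=1
2: 101010011 → 1, fb=0
3: 010100110 → 0, fb=0
4: 101001100 → 1, fb=1
5: 010011001 → 0, fb=1
6: 100110011 → 1, fb=0
7: 001100110 → 0, fb=0
8: 011001100 → 0, fb=0
9: 110011000 → 1, fb=0
10: 100110000 → 1, fb=0
11: 001100000 → 0, fb=0
12: 011000000 → 0, fb=0
13: 110000000 → 1, fb=1
14: 100000001 → 1, fb=1
15: 000000011 → 0, fb=0
16: 000000110 → 0, fb=0
17: 000001100 → 0, fb=0
18: 000011000 → 0, fb=1
19: 000110001 → 0, fb=1
20: 001100011 → 0, fb=0
21: 011000110 → 0, fb=0
22: 110001100 → 1, fb=1
23: 100011001 → 1, fb=0
24: 000110010 → 0, fb=1
25: 001100101 → 0, fb=0
26: 011001010 → 0, fb=0
27: 110010100 → 1, fb=0
28: 100101000 → 1, fb=1
29: 001010001 → 0, fb=1
30: 010100011 → 0, fb=0
31: 101000110 → 1, fb=1
32: 010001101 → 0, fb=0
33: 100011010 → 1, fb=0
34: 000110100 → 0, fb=1
35: 001101001 → 0, fb=0
36: 011010010 → 0, fb=1
37: 110100101 → 1, fb=1
38: 101001011 → 1, fb=1
39: 010010111 → 0, fb=1
40: 100101111 → 1, fb=1
41: 001011111 → 0, fb=1
42: 010111111 → 0, fb=1
43: 101111111 → 1, fb=0
44: 011111110 → 0, fb=1
45: 111111101 → 1, fb=0
46: 111111010 → 1, fb=0
47: 111110100 → 1, fb=0
48: 111101000 → 1, fb=1
49: 111010001 → 1, fb=0
50: 110100010 → 1, fb=1
51: 101000101 → 1, fb=1
52: 010001011 → 0, fb=0
53: 100010110 → 1, fb=0
54: 000101100 → 0, fb=0
55: 001011000 → 0, fb=1
56: 010110001 → 0, fb=1
57: 101100011 → 1, fb=1
58: 011000111 → 0, fb=0
59: 110001110 → 1, fb=1
60: 100011101 → 1, fb=0
61: 000111010 → 0, fb=1
62: 001110101 → 0, fb=1
63: 011101011 → 0, fb=0
64: 111010110 → 1, fb=0
65: 110101100 → 1, fb=1
66: 101011001 → 1, fb=0
67: 010110010 → 0, fb=1
68: 101100101 → 1, fb=1
69: 011001011 → 0, fb=0
70: 110010110 → 1, fb=0
71: 100101100 → 1, fb=1
72: 001011001 → 0, fb=1
73: 010110011 → 0, fb=1
74: 101100111 → 1, fb=1
75: 011001111 → 0, fb=0
76: 110011110 → 1, fb=0
77: 100111100 → 1, fb=0
78: 001111000 → 0, fb=1
79: 011110001 → 0, fb=1
80: 111100011 → 1, fb=1
81: 111000111 → 1, fb=1
82: 110001111 → 1, fb=1
83: 100011111 → 1, fb=0
84: 000111110 → 0, fb=1
85: 001111101 → 0, fb=1
86: 011111011 → 0, fb=1
87: 111110111 → 1, fb=0
88: 111101110 → 1, fb=1
89: 111011101 → 1, fb=0
90: 110111010 → 1, fb=0
91: 101110100 → 1, fb=0
92: 011101000 → 0, fb=0
93: 111010000 → 1, fb=0
94: 110100000 → 1, fb=1
95: 101000001 → 1, fb=1
96: 010000011 → 0, fb=0
97: 100000110 → 1, fb=1
98: 000001101 → 0, fb=0
99: 000011010 → 0, fb=1
100: 000110101 → 0, fb=1
101: 001101011 → 0, fb=0
102: 011010110 → 0, fb=1
103: 110101101 → 1, fb=1
104: 101011011 → 1, fb=0
105: 010110110 → 0, fb=1
106: 101101101 → 1, fb=1
107: 011011011 → 0, fb=1
108: 110110111 → 1, fb=0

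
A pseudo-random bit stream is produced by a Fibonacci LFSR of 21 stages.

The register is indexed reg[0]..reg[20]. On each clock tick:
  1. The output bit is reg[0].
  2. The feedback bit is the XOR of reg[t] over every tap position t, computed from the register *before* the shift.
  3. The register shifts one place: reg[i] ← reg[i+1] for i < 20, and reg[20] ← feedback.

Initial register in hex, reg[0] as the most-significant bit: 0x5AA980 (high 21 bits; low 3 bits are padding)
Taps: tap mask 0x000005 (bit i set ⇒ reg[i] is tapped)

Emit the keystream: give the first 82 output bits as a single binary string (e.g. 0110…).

k : reg_k → out_k, fb_k
0: 010110101010100110000 → 0, fb=0
1: 101101010101001100000 → 1, fb=0
2: 011010101010011000000 → 0, fb=1
3: 110101010100110000001 → 1, fb=1
4: 101010101001100000011 → 1, fb=0
5: 010101010011000000110 → 0, fb=0
6: 101010100110000001100 → 1, fb=0
7: 010101001100000011000 → 0, fb=0
8: 101010011000000110000 → 1, fb=0
9: 010100110000001100000 → 0, fb=0
10: 101001100000011000000 → 1, fb=0
11: 010011000000110000000 → 0, fb=0
12: 100110000001100000000 → 1, fb=1
13: 001100000011000000001 → 0, fb=1
14: 011000000110000000011 → 0, fb=1
15: 110000001100000000111 → 1, fb=1
16: 100000011000000001111 → 1, fb=1
17: 000000110000000011111 → 0, fb=0
18: 000001100000000111110 → 0, fb=0
19: 000011000000001111100 → 0, fb=0
20: 000110000000011111000 → 0, fb=0
21: 001100000000111110000 → 0, fb=1
22: 011000000001111100001 → 0, fb=1
23: 110000000011111000011 → 1, fb=1
24: 100000000111110000111 → 1, fb=1
25: 000000001111100001111 → 0, fb=0
26: 000000011111000011110 → 0, fb=0
27: 000000111110000111100 → 0, fb=0
28: 000001111100001111000 → 0, fb=0
29: 000011111000011110000 → 0, fb=0
30: 000111110000111100000 → 0, fb=0
31: 001111100001111000000 → 0, fb=1
32: 011111000011110000001 → 0, fb=1
33: 111110000111100000011 → 1, fb=0
34: 111100001111000000110 → 1, fb=0
35: 111000011110000001100 → 1, fb=0
36: 110000111100000011000 → 1, fb=1
37: 100001111000000110001 → 1, fb=1
38: 000011110000001100011 → 0, fb=0
39: 000111100000011000110 → 0, fb=0
40: 001111000000110001100 → 0, fb=1
41: 011110000001100011001 → 0, fb=1
42: 111100000011000110011 → 1, fb=0
43: 111000000110001100110 → 1, fb=0
44: 110000001100011001100 → 1, fb=1
45: 100000011000110011001 → 1, fb=1
46: 000000110001100110011 → 0, fb=0
47: 000001100011001100110 → 0, fb=0
48: 000011000110011001100 → 0, fb=0
49: 000110001100110011000 → 0, fb=0
50: 001100011001100110000 → 0, fb=1
51: 011000110011001100001 → 0, fb=1
52: 110001100110011000011 → 1, fb=1
53: 100011001100110000111 → 1, fb=1
54: 000110011001100001111 → 0, fb=0
55: 001100110011000011110 → 0, fb=1
56: 011001100110000111101 → 0, fb=1
57: 110011001100001111011 → 1, fb=1
58: 100110011000011110111 → 1, fb=1
59: 001100110000111101111 → 0, fb=1
60: 011001100001111011111 → 0, fb=1
61: 110011000011110111111 → 1, fb=1
62: 100110000111101111111 → 1, fb=1
63: 001100001111011111111 → 0, fb=1
64: 011000011110111111111 → 0, fb=1
65: 110000111101111111111 → 1, fb=1
66: 100001111011111111111 → 1, fb=1
67: 000011110111111111111 → 0, fb=0
68: 000111101111111111110 → 0, fb=0
69: 001111011111111111100 → 0, fb=1
70: 011110111111111111001 → 0, fb=1
71: 111101111111111110011 → 1, fb=0
72: 111011111111111100110 → 1, fb=0
73: 110111111111111001100 → 1, fb=1
74: 101111111111110011001 → 1, fb=0
75: 011111111111100110010 → 0, fb=1
76: 111111111111001100101 → 1, fb=0
77: 111111111110011001010 → 1, fb=0
78: 111111111100110010100 → 1, fb=0
79: 111111111001100101000 → 1, fb=0
80: 111111110011001010000 → 1, fb=0
81: 111111100110010100000 → 1, fb=0

0101101010101001100000011000000001111100001111000000110001100110011000011110111111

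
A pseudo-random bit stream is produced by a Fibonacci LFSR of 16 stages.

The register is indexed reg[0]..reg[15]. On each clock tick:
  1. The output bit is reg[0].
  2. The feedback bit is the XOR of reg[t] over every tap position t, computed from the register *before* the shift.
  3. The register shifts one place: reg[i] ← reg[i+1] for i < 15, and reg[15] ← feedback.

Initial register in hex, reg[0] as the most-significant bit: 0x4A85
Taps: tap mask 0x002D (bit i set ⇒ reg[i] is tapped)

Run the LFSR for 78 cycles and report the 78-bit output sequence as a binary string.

010010101000010101100100000101110101011000011010011111011110111111011000110101

k : reg_k → out_k, fb_k
0: 0100101010000101 → 0, fb=0
1: 1001010100001010 → 1, fb=1
2: 0010101000010101 → 0, fb=1
3: 0101010000101011 → 0, fb=0
4: 1010100001010110 → 1, fb=0
5: 0101000010101100 → 0, fb=1
6: 1010000101011001 → 1, fb=0
7: 0100001010110010 → 0, fb=0
8: 1000010101100100 → 1, fb=0
9: 0000101011001000 → 0, fb=0
10: 0001010110010000 → 0, fb=0
11: 0010101100100000 → 0, fb=1
12: 0101011001000001 → 0, fb=0
13: 1010110010000010 → 1, fb=1
14: 0101100100000101 → 0, fb=1
15: 1011001000001011 → 1, fb=1
16: 0110010000010111 → 0, fb=0
17: 1100100000101110 → 1, fb=1
18: 1001000001011101 → 1, fb=0
19: 0010000010111010 → 0, fb=1
20: 0100000101110101 → 0, fb=0
21: 1000001011101010 → 1, fb=1
22: 0000010111010101 → 0, fb=1
23: 0000101110101011 → 0, fb=0
24: 0001011101010110 → 0, fb=0
25: 0010111010101100 → 0, fb=0
26: 0101110101011000 → 0, fb=0
27: 1011101010110000 → 1, fb=1
28: 0111010101100001 → 0, fb=1
29: 1110101011000011 → 1, fb=0
30: 1101010110000110 → 1, fb=1
31: 1010101100001101 → 1, fb=0
32: 0101011000011010 → 0, fb=0
33: 1010110000110100 → 1, fb=1
34: 0101100001101001 → 0, fb=1
35: 1011000011010011 → 1, fb=1
36: 0110000110100111 → 0, fb=1
37: 1100001101001111 → 1, fb=1
38: 1000011010011111 → 1, fb=0
39: 0000110100111110 → 0, fb=1
40: 0001101001111101 → 0, fb=1
41: 0011010011111011 → 0, fb=1
42: 0110100111110111 → 0, fb=1
43: 1101001111101111 → 1, fb=0
44: 1010011111011110 → 1, fb=1
45: 0100111110111101 → 0, fb=1
46: 1001111101111011 → 1, fb=1
47: 0011111011110111 → 0, fb=1
48: 0111110111101111 → 0, fb=1
49: 1111101111011111 → 1, fb=1
50: 1111011110111111 → 1, fb=0
51: 1110111101111110 → 1, fb=1
52: 1101111011111101 → 1, fb=1
53: 1011110111111011 → 1, fb=0
54: 0111101111110110 → 0, fb=0
55: 1111011111101100 → 1, fb=0
56: 1110111111011000 → 1, fb=1
57: 1101111110110001 → 1, fb=1
58: 1011111101100011 → 1, fb=0
59: 0111111011000110 → 0, fb=1
60: 1111110110001101 → 1, fb=0
61: 1111101100011010 → 1, fb=1
62: 1111011000110101 → 1, fb=0
63: 1110110001101010 → 1, fb=1
64: 1101100011010101 → 1, fb=0
65: 1011000110101010 → 1, fb=1
66: 0110001101010101 → 0, fb=1
67: 1100011010101011 → 1, fb=0
68: 1000110101010110 → 1, fb=0
69: 0001101010101100 → 0, fb=1
70: 0011010101011001 → 0, fb=1
71: 0110101010110011 → 0, fb=1
72: 1101010101100111 → 1, fb=1
73: 1010101011001111 → 1, fb=0
74: 0101010110011110 → 0, fb=0
75: 1010101100111100 → 1, fb=0
76: 0101011001111000 → 0, fb=0
77: 1010110011110000 → 1, fb=1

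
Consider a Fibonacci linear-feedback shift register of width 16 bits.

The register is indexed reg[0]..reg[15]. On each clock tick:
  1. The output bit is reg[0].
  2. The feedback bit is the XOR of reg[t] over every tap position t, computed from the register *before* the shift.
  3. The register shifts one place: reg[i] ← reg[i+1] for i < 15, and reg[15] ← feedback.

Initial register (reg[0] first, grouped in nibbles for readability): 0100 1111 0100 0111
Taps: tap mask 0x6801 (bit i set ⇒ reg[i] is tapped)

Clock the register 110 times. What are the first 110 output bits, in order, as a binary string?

01001111010001110100111100011010010001001000110010010111000100101110010111111101110000110101101011110111111000

step | reg (before) | out | fb
   0 | 0100111101000111 | 0 | 0
   1 | 1001111010001110 | 1 | 1
   2 | 0011110100011101 | 0 | 0
   3 | 0111101000111010 | 0 | 0
   4 | 1111010001110100 | 1 | 1
   5 | 1110100011101001 | 1 | 1
   6 | 1101000111010011 | 1 | 1
   7 | 1010001110100111 | 1 | 1
   8 | 0100011101001111 | 0 | 0
   9 | 1000111010011110 | 1 | 0
  10 | 0001110100111100 | 0 | 0
  11 | 0011101001111000 | 0 | 1
  12 | 0111010011110001 | 0 | 1
  13 | 1110100111100011 | 1 | 0
  14 | 1101001111000110 | 1 | 1
  15 | 1010011110001101 | 1 | 0
  16 | 0100111100011010 | 0 | 0
  17 | 1001111000110100 | 1 | 1
  18 | 0011110001101001 | 0 | 0
  19 | 0111100011010010 | 0 | 0
  20 | 1111000110100100 | 1 | 0
  21 | 1110001101001000 | 1 | 1
  22 | 1100011010010001 | 1 | 0
  23 | 1000110100100010 | 1 | 0
  24 | 0001101001000100 | 0 | 1
  25 | 0011010010001001 | 0 | 0
  26 | 0110100100010010 | 0 | 0
  27 | 1101001000100100 | 1 | 0
  28 | 1010010001001000 | 1 | 1
  29 | 0100100010010001 | 0 | 1
  30 | 1001000100100011 | 1 | 0
  31 | 0010001001000110 | 0 | 0
  32 | 0100010010001100 | 0 | 1
  33 | 1000100100011001 | 1 | 0
  34 | 0001001000110010 | 0 | 0
  35 | 0010010001100100 | 0 | 1
  36 | 0100100011001001 | 0 | 0
  37 | 1001000110010010 | 1 | 1
  38 | 0010001100100101 | 0 | 1
  39 | 0100011001001011 | 0 | 1
  40 | 1000110010010111 | 1 | 0
  41 | 0001100100101110 | 0 | 0
  42 | 0011001001011100 | 0 | 0
  43 | 0110010010111000 | 0 | 1
  44 | 1100100101110001 | 1 | 0
  45 | 1001001011100010 | 1 | 0
  46 | 0010010111000100 | 0 | 1
  47 | 0100101110001001 | 0 | 0
  48 | 1001011100010010 | 1 | 1
  49 | 0010111000100101 | 0 | 1
  50 | 0101110001001011 | 0 | 1
  51 | 1011100010010111 | 1 | 0
  52 | 0111000100101110 | 0 | 0
  53 | 1110001001011100 | 1 | 1
  54 | 1100010010111001 | 1 | 0
  55 | 1000100101110010 | 1 | 1
  56 | 0001001011100101 | 0 | 1
  57 | 0010010111001011 | 0 | 1
  58 | 0100101110010111 | 0 | 1
  59 | 1001011100101111 | 1 | 1
  60 | 0010111001011111 | 0 | 1
  61 | 0101110010111111 | 0 | 1
  62 | 1011100101111111 | 1 | 0
  63 | 0111001011111110 | 0 | 1
  64 | 1110010111111101 | 1 | 1
  65 | 1100101111111011 | 1 | 1
  66 | 1001011111110111 | 1 | 0
  67 | 0010111111101110 | 0 | 0
  68 | 0101111111011100 | 0 | 0
  69 | 1011111110111000 | 1 | 0
  70 | 0111111101110000 | 0 | 1
  71 | 1111111011100001 | 1 | 1
  72 | 1111110111000011 | 1 | 0
  73 | 1111101110000110 | 1 | 1
  74 | 1111011100001101 | 1 | 0
  75 | 1110111000011010 | 1 | 1
  76 | 1101110000110101 | 1 | 1
  77 | 1011100001101011 | 1 | 0
  78 | 0111000011010110 | 0 | 1
  79 | 1110000110101101 | 1 | 0
  80 | 1100001101011010 | 1 | 1
  81 | 1000011010110101 | 1 | 1
  82 | 0000110101101011 | 0 | 1
  83 | 0001101011010111 | 0 | 1
  84 | 0011010110101111 | 0 | 0
  85 | 0110101101011110 | 0 | 1
  86 | 1101011010111101 | 1 | 1
  87 | 1010110101111011 | 1 | 1
  88 | 0101101011110111 | 0 | 1
  89 | 1011010111101111 | 1 | 1
  90 | 0110101111011111 | 0 | 1
  91 | 1101011110111111 | 1 | 0
  92 | 1010111101111110 | 1 | 0
  93 | 0101111011111100 | 0 | 0
  94 | 1011110111111000 | 1 | 0
  95 | 0111101111110000 | 0 | 1
  96 | 1111011111100001 | 1 | 1
  97 | 1110111111000011 | 1 | 0
  98 | 1101111110000110 | 1 | 1
  99 | 1011111100001101 | 1 | 0
 100 | 0111111000011010 | 0 | 0
 101 | 1111110000110100 | 1 | 1
 102 | 1111100001101001 | 1 | 1
 103 | 1111000011010011 | 1 | 1
 104 | 1110000110100111 | 1 | 1
 105 | 1100001101001111 | 1 | 1
 106 | 1000011010011111 | 1 | 0
 107 | 0000110100111110 | 0 | 1
 108 | 0001101001111101 | 0 | 0
 109 | 0011010011111010 | 0 | 0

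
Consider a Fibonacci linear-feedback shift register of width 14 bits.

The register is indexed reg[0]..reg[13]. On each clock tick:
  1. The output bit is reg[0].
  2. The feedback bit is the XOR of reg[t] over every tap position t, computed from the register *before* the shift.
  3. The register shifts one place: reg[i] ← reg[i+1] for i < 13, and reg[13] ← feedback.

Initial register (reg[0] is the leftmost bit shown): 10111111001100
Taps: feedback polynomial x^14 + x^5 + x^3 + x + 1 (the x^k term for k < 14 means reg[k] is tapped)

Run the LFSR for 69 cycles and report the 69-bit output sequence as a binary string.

101111110011001101111010100001000010110010100010000100101101001111101

k : reg_k → out_k, fb_k
0: 10111111001100 → 1, fb=1
1: 01111110011001 → 0, fb=1
2: 11111100110011 → 1, fb=0
3: 11111001100110 → 1, fb=1
4: 11110011001101 → 1, fb=1
5: 11100110011011 → 1, fb=1
6: 11001100110111 → 1, fb=1
7: 10011001101111 → 1, fb=0
8: 00110011011110 → 0, fb=1
9: 01100110111101 → 0, fb=0
10: 11001101111010 → 1, fb=1
11: 10011011110101 → 1, fb=0
12: 00110111101010 → 0, fb=0
13: 01101111010100 → 0, fb=0
14: 11011110101000 → 1, fb=0
15: 10111101010000 → 1, fb=1
16: 01111010100001 → 0, fb=0
17: 11110101000010 → 1, fb=0
18: 11101010000100 → 1, fb=0
19: 11010100001000 → 1, fb=0
20: 10101000010000 → 1, fb=1
21: 01010000100001 → 0, fb=0
22: 10100001000010 → 1, fb=1
23: 01000010000101 → 0, fb=1
24: 10000100001011 → 1, fb=0
25: 00001000010110 → 0, fb=0
26: 00010000101100 → 0, fb=1
27: 00100001011001 → 0, fb=0
28: 01000010110010 → 0, fb=1
29: 10000101100101 → 1, fb=0
30: 00001011001010 → 0, fb=0
31: 00010110010100 → 0, fb=0
32: 00101100101000 → 0, fb=1
33: 01011001010001 → 0, fb=0
34: 10110010100010 → 1, fb=0
35: 01100101000100 → 0, fb=0
36: 11001010001000 → 1, fb=0
37: 10010100010000 → 1, fb=1
38: 00101000100001 → 0, fb=0
39: 01010001000010 → 0, fb=0
40: 10100010000100 → 1, fb=1
41: 01000100001001 → 0, fb=0
42: 10001000010010 → 1, fb=1
43: 00010000100101 → 0, fb=1
44: 00100001001011 → 0, fb=0
45: 01000010010110 → 0, fb=1
46: 10000100101101 → 1, fb=0
47: 00001001011010 → 0, fb=0
48: 00010010110100 → 0, fb=1
49: 00100101101001 → 0, fb=1
50: 01001011010011 → 0, fb=1
51: 10010110100111 → 1, fb=1
52: 00101101001111 → 0, fb=1
53: 01011010011111 → 0, fb=0
54: 10110100111110 → 1, fb=1
55: 01101001111101 → 0, fb=1
56: 11010011111011 → 1, fb=1
57: 10100111110111 → 1, fb=0
58: 01001111101110 → 0, fb=0
59: 10011111011100 → 1, fb=1
60: 00111110111001 → 0, fb=0
61: 01111101110010 → 0, fb=1
62: 11111011100101 → 1, fb=1
63: 11110111001011 → 1, fb=0
64: 11101110010110 → 1, fb=1
65: 11011100101101 → 1, fb=0
66: 10111001011010 → 1, fb=0
67: 01110010110100 → 0, fb=0
68: 11100101101000 → 1, fb=1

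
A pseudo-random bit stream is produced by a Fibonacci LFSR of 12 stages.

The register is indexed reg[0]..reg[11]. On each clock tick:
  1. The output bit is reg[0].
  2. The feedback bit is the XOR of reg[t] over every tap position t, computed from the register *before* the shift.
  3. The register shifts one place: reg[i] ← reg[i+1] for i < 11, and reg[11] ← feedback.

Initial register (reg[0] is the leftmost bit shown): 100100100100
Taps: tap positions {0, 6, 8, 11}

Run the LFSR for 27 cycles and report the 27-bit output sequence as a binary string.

100100100100011110000011100

step | reg (before) | out | fb
   0 | 100100100100 | 1 | 0
   1 | 001001001000 | 0 | 1
   2 | 010010010001 | 0 | 1
   3 | 100100100011 | 1 | 1
   4 | 001001000111 | 0 | 1
   5 | 010010001111 | 0 | 0
   6 | 100100011110 | 1 | 0
   7 | 001000111100 | 0 | 0
   8 | 010001111000 | 0 | 0
   9 | 100011110000 | 1 | 0
  10 | 000111100000 | 0 | 1
  11 | 001111000001 | 0 | 1
  12 | 011110000011 | 0 | 1
  13 | 111100000111 | 1 | 0
  14 | 111000001110 | 1 | 0
  15 | 110000011100 | 1 | 0
  16 | 100000111000 | 1 | 1
  17 | 000001110001 | 0 | 0
  18 | 000011100010 | 0 | 1
  19 | 000111000101 | 0 | 1
  20 | 001110001011 | 0 | 0
  21 | 011100010110 | 0 | 0
  22 | 111000101100 | 1 | 1
  23 | 110001011001 | 1 | 1
  24 | 100010110011 | 1 | 1
  25 | 000101100111 | 0 | 0
  26 | 001011001110 | 0 | 1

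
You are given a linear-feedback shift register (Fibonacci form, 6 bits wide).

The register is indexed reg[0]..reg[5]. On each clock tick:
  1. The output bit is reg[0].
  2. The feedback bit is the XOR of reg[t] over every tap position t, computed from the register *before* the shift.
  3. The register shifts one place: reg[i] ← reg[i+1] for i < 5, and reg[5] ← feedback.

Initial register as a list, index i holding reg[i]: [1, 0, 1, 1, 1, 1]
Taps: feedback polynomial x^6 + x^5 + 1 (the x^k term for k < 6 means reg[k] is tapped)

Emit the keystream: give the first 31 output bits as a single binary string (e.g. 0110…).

tick  register→output (feedback)
  0  101111→1 (0)
  1  011110→0 (0)
  2  111100→1 (1)
  3  111001→1 (0)
  4  110010→1 (1)
  5  100101→1 (0)
  6  001010→0 (0)
  7  010100→0 (0)
  8  101000→1 (1)
  9  010001→0 (1)
 10  100011→1 (0)
 11  000110→0 (0)
 12  001100→0 (0)
 13  011000→0 (0)
 14  110000→1 (1)
 15  100001→1 (0)
 16  000010→0 (0)
 17  000100→0 (0)
 18  001000→0 (0)
 19  010000→0 (0)
 20  100000→1 (1)
 21  000001→0 (1)
 22  000011→0 (1)
 23  000111→0 (1)
 24  001111→0 (1)
 25  011111→0 (1)
 26  111111→1 (0)
 27  111110→1 (1)
 28  111101→1 (0)
 29  111010→1 (1)
 30  110101→1 (0)

1011110010100011000010000011111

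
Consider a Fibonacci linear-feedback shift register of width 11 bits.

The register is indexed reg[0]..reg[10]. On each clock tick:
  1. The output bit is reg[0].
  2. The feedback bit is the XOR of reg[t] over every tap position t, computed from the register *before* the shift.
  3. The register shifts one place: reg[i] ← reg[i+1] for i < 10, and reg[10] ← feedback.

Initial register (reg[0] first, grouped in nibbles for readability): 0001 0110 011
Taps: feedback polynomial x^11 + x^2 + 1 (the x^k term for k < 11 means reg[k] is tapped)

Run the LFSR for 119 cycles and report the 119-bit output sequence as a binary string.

00010110011010011111100111000011110110011001011111111001000000111010000110100100111001101110111110101010001000000101010

step | reg (before) | out | fb
   0 | 00010110011 | 0 | 0
   1 | 00101100110 | 0 | 1
   2 | 01011001101 | 0 | 0
   3 | 10110011010 | 1 | 0
   4 | 01100110100 | 0 | 1
   5 | 11001101001 | 1 | 1
   6 | 10011010011 | 1 | 1
   7 | 00110100111 | 0 | 1
   8 | 01101001111 | 0 | 1
   9 | 11010011111 | 1 | 1
  10 | 10100111111 | 1 | 0
  11 | 01001111110 | 0 | 0
  12 | 10011111100 | 1 | 1
  13 | 00111111001 | 0 | 1
  14 | 01111110011 | 0 | 1
  15 | 11111100111 | 1 | 0
  16 | 11111001110 | 1 | 0
  17 | 11110011100 | 1 | 0
  18 | 11100111000 | 1 | 0
  19 | 11001110000 | 1 | 1
  20 | 10011100001 | 1 | 1
  21 | 00111000011 | 0 | 1
  22 | 01110000111 | 0 | 1
  23 | 11100001111 | 1 | 0
  24 | 11000011110 | 1 | 1
  25 | 10000111101 | 1 | 1
  26 | 00001111011 | 0 | 0
  27 | 00011110110 | 0 | 0
  28 | 00111101100 | 0 | 1
  29 | 01111011001 | 0 | 1
  30 | 11110110011 | 1 | 0
  31 | 11101100110 | 1 | 0
  32 | 11011001100 | 1 | 1
  33 | 10110011001 | 1 | 0
  34 | 01100110010 | 0 | 1
  35 | 11001100101 | 1 | 1
  36 | 10011001011 | 1 | 1
  37 | 00110010111 | 0 | 1
  38 | 01100101111 | 0 | 1
  39 | 11001011111 | 1 | 1
  40 | 10010111111 | 1 | 1
  41 | 00101111111 | 0 | 1
  42 | 01011111111 | 0 | 0
  43 | 10111111110 | 1 | 0
  44 | 01111111100 | 0 | 1
  45 | 11111111001 | 1 | 0
  46 | 11111110010 | 1 | 0
  47 | 11111100100 | 1 | 0
  48 | 11111001000 | 1 | 0
  49 | 11110010000 | 1 | 0
  50 | 11100100000 | 1 | 0
  51 | 11001000000 | 1 | 1
  52 | 10010000001 | 1 | 1
  53 | 00100000011 | 0 | 1
  54 | 01000000111 | 0 | 0
  55 | 10000001110 | 1 | 1
  56 | 00000011101 | 0 | 0
  57 | 00000111010 | 0 | 0
  58 | 00001110100 | 0 | 0
  59 | 00011101000 | 0 | 0
  60 | 00111010000 | 0 | 1
  61 | 01110100001 | 0 | 1
  62 | 11101000011 | 1 | 0
  63 | 11010000110 | 1 | 1
  64 | 10100001101 | 1 | 0
  65 | 01000011010 | 0 | 0
  66 | 10000110100 | 1 | 1
  67 | 00001101001 | 0 | 0
  68 | 00011010010 | 0 | 0
  69 | 00110100100 | 0 | 1
  70 | 01101001001 | 0 | 1
  71 | 11010010011 | 1 | 1
  72 | 10100100111 | 1 | 0
  73 | 01001001110 | 0 | 0
  74 | 10010011100 | 1 | 1
  75 | 00100111001 | 0 | 1
  76 | 01001110011 | 0 | 0
  77 | 10011100110 | 1 | 1
  78 | 00111001101 | 0 | 1
  79 | 01110011011 | 0 | 1
  80 | 11100110111 | 1 | 0
  81 | 11001101110 | 1 | 1
  82 | 10011011101 | 1 | 1
  83 | 00110111011 | 0 | 1
  84 | 01101110111 | 0 | 1
  85 | 11011101111 | 1 | 1
  86 | 10111011111 | 1 | 0
  87 | 01110111110 | 0 | 1
  88 | 11101111101 | 1 | 0
  89 | 11011111010 | 1 | 1
  90 | 10111110101 | 1 | 0
  91 | 01111101010 | 0 | 1
  92 | 11111010101 | 1 | 0
  93 | 11110101010 | 1 | 0
  94 | 11101010100 | 1 | 0
  95 | 11010101000 | 1 | 1
  96 | 10101010001 | 1 | 0
  97 | 01010100010 | 0 | 0
  98 | 10101000100 | 1 | 0
  99 | 01010001000 | 0 | 0
 100 | 10100010000 | 1 | 0
 101 | 01000100000 | 0 | 0
 102 | 10001000000 | 1 | 1
 103 | 00010000001 | 0 | 0
 104 | 00100000010 | 0 | 1
 105 | 01000000101 | 0 | 0
 106 | 10000001010 | 1 | 1
 107 | 00000010101 | 0 | 0
 108 | 00000101010 | 0 | 0
 109 | 00001010100 | 0 | 0
 110 | 00010101000 | 0 | 0
 111 | 00101010000 | 0 | 1
 112 | 01010100001 | 0 | 0
 113 | 10101000010 | 1 | 0
 114 | 01010000100 | 0 | 0
 115 | 10100001000 | 1 | 0
 116 | 01000010000 | 0 | 0
 117 | 10000100000 | 1 | 1
 118 | 00001000001 | 0 | 0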